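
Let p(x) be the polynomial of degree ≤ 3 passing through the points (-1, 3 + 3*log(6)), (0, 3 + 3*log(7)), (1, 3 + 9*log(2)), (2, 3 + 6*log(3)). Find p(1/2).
3 + log(112*2**(7/8)*3**(7/16)*7**(11/16)/3)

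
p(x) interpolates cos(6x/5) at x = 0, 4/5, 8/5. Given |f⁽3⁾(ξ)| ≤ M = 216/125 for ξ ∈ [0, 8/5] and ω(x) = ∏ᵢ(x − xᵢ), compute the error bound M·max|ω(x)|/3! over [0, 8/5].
512*sqrt(3)/15625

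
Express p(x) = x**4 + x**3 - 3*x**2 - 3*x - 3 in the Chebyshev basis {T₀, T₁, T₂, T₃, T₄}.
(-33/8)T₀ + (-9/4)T₁ - T₂ + (1/4)T₃ + (1/8)T₄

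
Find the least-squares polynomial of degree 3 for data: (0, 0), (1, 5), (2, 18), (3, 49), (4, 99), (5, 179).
5/126 + (1627/756)x + (94/63)x² + (113/108)x³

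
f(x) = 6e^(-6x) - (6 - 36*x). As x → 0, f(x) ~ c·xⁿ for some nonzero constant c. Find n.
2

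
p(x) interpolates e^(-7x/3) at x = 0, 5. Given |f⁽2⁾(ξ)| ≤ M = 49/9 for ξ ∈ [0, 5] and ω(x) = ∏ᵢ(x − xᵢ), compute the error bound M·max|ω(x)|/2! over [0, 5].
1225/72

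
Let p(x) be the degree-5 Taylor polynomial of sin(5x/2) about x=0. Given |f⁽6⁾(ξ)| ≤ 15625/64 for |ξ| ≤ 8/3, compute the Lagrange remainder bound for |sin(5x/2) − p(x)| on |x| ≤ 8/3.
800000/6561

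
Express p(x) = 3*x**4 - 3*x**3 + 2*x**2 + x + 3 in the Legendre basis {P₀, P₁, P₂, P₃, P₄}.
(64/15)P₀ + (-4/5)P₁ + (64/21)P₂ + (-6/5)P₃ + (24/35)P₄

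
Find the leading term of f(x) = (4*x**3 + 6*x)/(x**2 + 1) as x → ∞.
4*x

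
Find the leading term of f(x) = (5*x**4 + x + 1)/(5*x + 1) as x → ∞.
x**3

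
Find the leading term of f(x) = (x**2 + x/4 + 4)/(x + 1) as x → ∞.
x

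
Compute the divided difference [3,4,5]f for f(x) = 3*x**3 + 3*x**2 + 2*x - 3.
39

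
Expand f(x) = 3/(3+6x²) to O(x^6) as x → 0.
1 - 2*x**2 + 4*x**4 + O(x**6)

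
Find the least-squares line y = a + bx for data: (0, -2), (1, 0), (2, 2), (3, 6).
a = -12/5, b = 13/5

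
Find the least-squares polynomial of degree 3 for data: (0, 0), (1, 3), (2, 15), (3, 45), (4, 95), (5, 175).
1/42 + (-31/252)x + (79/42)x² + (37/36)x³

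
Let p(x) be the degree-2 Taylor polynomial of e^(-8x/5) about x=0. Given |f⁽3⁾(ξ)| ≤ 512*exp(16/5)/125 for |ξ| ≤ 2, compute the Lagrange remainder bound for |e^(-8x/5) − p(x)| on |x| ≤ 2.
2048*exp(16/5)/375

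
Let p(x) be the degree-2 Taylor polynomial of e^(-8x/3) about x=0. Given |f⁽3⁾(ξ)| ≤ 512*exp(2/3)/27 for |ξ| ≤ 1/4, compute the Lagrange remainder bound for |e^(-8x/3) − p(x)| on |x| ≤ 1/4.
4*exp(2/3)/81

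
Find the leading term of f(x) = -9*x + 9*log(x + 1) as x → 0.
-9*x**2/2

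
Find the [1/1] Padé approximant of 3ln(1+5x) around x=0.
15*x/(5*x/2 + 1)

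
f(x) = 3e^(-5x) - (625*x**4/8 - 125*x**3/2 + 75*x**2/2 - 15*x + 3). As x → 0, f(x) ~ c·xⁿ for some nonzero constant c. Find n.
5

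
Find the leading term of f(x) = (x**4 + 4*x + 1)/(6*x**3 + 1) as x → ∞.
x/6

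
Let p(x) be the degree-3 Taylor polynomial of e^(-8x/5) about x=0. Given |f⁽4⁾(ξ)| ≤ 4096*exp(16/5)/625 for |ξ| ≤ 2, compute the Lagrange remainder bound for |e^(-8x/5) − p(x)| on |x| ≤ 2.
8192*exp(16/5)/1875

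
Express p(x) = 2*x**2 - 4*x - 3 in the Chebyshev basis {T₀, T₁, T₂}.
(-2)T₀ + (-4)T₁ + T₂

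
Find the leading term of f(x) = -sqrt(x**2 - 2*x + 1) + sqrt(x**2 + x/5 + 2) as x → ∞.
11/10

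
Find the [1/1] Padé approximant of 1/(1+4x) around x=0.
1/(4*x + 1)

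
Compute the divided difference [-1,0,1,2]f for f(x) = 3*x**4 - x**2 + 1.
6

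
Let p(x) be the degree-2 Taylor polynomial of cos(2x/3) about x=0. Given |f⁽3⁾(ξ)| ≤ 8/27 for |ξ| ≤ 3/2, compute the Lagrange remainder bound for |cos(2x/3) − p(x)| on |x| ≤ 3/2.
1/6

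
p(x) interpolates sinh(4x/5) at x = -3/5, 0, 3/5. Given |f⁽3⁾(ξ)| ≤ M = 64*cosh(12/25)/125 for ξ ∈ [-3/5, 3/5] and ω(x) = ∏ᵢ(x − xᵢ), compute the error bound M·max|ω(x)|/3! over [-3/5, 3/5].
64*sqrt(3)*cosh(12/25)/15625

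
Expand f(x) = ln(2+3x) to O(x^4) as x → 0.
log(2) + 3*x/2 - 9*x**2/8 + 9*x**3/8 + O(x**4)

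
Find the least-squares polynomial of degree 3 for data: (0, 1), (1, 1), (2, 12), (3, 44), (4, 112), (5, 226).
121/126 + (-583/756)x + (-37/36)x² + (55/27)x³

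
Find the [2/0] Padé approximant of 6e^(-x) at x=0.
3*x**2 - 6*x + 6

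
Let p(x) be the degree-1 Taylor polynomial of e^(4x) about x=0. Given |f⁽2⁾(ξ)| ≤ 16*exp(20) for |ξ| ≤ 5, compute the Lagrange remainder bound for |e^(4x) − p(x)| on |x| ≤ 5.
200*exp(20)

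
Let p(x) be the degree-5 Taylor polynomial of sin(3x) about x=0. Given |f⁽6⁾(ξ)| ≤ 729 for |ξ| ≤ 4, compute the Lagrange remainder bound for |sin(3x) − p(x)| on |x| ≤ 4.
20736/5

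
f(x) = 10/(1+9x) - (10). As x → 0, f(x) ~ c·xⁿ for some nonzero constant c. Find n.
1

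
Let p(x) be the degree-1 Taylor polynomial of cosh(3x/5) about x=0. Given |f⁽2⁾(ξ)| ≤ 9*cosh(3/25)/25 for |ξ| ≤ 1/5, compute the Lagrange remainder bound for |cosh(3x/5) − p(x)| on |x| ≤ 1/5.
9*cosh(3/25)/1250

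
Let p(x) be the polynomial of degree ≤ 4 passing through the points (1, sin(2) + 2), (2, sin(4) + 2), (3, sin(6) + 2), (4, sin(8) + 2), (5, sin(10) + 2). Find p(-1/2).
-385*sin(8)/32 + 1485*sin(6)/64 + 315*sin(10)/128 + 2 + 1155*sin(2)/128 - 693*sin(4)/32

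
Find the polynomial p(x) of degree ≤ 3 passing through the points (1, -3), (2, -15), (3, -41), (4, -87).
-x**3 - x**2 - 2*x + 1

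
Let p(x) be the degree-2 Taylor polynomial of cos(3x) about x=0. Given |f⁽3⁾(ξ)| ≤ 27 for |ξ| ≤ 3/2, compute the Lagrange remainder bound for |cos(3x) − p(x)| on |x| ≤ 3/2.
243/16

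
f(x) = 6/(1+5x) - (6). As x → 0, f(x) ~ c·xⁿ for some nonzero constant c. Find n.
1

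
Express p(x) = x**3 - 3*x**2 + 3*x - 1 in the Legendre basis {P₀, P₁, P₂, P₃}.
(-2)P₀ + (18/5)P₁ + (-2)P₂ + (2/5)P₃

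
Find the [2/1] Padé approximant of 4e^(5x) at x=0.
(50*x**2/3 + 40*x/3 + 4)/(1 - 5*x/3)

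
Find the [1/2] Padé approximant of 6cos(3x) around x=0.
6/(9*x**2/2 + 1)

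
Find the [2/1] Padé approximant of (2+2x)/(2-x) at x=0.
(x + 1)/(1 - x/2)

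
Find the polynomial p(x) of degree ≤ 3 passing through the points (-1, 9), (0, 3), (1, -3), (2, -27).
-3*x**3 - 3*x + 3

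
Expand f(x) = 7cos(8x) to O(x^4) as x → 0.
7 - 224*x**2 + O(x**4)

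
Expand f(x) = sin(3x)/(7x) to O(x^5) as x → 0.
3/7 - 9*x**2/14 + 81*x**4/280 + O(x**5)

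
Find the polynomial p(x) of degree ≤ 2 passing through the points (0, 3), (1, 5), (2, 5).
-x**2 + 3*x + 3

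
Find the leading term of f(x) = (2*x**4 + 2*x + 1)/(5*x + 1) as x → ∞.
2*x**3/5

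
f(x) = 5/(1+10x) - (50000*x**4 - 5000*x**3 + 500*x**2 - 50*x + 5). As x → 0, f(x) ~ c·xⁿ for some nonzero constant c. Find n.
5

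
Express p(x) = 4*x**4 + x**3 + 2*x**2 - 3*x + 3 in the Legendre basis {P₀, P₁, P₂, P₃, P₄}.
(67/15)P₀ + (-12/5)P₁ + (76/21)P₂ + (2/5)P₃ + (32/35)P₄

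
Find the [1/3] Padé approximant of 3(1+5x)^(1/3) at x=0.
(25*x/2 + 3)/(125*x**3/81 - 25*x**2/18 + 5*x/2 + 1)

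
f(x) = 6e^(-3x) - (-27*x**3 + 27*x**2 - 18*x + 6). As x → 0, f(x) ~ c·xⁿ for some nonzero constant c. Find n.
4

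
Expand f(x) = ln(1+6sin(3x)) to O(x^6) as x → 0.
18*x - 162*x**2 + 1917*x**3 - 25758*x**4 + 1476711*x**5/4 + O(x**6)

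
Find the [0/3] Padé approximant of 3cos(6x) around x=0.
3/(18*x**2 + 1)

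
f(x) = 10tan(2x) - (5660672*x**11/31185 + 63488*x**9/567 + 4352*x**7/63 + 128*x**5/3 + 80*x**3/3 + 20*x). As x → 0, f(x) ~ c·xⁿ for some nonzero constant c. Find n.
13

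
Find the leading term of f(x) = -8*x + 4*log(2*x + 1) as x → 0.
-8*x**2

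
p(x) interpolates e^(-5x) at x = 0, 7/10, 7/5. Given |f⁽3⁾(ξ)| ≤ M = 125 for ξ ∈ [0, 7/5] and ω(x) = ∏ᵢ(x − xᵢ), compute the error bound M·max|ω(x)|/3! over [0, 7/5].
343*sqrt(3)/216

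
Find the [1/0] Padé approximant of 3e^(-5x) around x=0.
3 - 15*x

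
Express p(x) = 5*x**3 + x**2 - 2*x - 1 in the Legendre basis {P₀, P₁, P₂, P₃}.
(-2/3)P₀ + P₁ + (2/3)P₂ + (2)P₃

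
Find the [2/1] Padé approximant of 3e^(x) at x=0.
(x**2/2 + 2*x + 3)/(1 - x/3)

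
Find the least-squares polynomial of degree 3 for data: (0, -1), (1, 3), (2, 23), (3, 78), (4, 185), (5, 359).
-6/7 + (19/42)x + (1/7)x² + (17/6)x³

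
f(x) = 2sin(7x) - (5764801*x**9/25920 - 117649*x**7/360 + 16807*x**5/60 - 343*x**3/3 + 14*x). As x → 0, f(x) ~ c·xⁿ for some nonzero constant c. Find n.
11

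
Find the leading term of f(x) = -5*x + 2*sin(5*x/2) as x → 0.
-125*x**3/24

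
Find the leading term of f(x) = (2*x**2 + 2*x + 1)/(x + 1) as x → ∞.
2*x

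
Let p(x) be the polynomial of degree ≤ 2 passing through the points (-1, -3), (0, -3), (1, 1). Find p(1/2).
-3/2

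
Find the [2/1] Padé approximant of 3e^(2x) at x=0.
(2*x**2 + 4*x + 3)/(1 - 2*x/3)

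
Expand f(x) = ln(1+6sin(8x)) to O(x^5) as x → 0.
48*x - 1152*x**2 + 36352*x**3 - 1302528*x**4 + O(x**5)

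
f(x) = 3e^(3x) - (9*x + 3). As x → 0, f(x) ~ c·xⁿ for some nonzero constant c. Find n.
2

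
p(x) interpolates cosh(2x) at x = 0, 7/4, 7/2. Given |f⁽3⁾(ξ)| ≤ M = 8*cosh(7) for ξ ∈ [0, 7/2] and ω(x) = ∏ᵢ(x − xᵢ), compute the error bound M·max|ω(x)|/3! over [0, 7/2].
343*sqrt(3)*cosh(7)/216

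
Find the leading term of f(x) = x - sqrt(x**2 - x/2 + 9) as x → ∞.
1/4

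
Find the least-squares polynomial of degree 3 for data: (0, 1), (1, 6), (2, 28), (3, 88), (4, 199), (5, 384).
1 + (27/14)x + (-1/14)x² + (3)x³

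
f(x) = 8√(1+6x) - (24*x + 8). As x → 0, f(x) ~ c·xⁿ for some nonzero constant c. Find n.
2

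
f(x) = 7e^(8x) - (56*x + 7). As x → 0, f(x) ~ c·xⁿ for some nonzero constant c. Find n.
2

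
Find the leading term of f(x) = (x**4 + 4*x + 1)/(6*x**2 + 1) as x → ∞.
x**2/6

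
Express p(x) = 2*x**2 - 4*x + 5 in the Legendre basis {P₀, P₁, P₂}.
(17/3)P₀ + (-4)P₁ + (4/3)P₂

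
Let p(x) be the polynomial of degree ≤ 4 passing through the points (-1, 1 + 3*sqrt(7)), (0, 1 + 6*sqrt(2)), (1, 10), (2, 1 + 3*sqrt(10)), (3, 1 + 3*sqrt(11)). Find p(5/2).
-251/64 - 15*sqrt(7)/128 + 21*sqrt(2)/16 + 105*sqrt(11)/128 + 105*sqrt(10)/32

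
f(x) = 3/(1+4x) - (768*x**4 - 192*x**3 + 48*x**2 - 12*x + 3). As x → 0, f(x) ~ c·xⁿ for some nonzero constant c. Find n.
5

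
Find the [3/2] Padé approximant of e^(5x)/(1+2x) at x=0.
(2125*x**3/84 + 75*x**2/4 + 75*x/7 + 1)/(-305*x**2/28 + 54*x/7 + 1)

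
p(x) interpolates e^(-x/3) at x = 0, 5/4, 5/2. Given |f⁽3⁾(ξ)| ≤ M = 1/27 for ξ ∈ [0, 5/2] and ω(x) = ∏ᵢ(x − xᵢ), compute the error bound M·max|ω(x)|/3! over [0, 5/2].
125*sqrt(3)/46656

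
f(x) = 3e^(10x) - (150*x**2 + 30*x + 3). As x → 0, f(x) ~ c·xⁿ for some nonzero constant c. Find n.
3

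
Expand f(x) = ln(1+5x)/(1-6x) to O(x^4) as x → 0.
5*x + 35*x**2/2 + 440*x**3/3 + O(x**4)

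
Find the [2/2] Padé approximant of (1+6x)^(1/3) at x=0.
(28*x**2/3 + 7*x + 1)/(10*x**2/3 + 5*x + 1)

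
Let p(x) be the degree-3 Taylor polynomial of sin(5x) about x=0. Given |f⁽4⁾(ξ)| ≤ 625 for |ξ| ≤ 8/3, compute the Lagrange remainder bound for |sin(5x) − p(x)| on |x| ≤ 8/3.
320000/243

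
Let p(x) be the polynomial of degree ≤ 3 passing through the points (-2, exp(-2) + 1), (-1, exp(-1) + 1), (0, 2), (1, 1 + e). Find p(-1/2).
(-1 + 9*e + (25 - e)*exp(2))*exp(-2)/16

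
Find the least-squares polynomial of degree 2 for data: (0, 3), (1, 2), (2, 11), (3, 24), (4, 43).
87/35 + (-83/35)x + (22/7)x²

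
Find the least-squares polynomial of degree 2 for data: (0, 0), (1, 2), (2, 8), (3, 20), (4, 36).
2/35 + (-5/7)x + (17/7)x²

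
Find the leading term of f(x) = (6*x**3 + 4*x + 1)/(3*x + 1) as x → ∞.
2*x**2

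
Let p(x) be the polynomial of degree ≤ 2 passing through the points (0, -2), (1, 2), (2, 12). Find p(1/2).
-3/4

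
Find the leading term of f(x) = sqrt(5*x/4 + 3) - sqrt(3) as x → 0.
5*sqrt(3)*x/24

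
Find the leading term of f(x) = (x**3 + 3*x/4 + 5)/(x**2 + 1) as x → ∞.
x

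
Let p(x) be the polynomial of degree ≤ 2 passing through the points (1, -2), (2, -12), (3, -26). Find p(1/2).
3/2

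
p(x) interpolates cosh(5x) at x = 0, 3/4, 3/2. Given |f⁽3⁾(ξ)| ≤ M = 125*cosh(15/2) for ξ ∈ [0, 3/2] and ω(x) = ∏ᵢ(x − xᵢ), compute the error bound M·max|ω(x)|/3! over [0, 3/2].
125*sqrt(3)*cosh(15/2)/64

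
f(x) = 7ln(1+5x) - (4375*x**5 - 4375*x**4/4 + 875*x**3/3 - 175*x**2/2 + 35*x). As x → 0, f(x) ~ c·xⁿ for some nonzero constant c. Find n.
6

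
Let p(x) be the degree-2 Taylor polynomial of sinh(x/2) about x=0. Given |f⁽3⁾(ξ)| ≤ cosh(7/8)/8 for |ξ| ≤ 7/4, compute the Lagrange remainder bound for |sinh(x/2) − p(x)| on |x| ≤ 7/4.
343*cosh(7/8)/3072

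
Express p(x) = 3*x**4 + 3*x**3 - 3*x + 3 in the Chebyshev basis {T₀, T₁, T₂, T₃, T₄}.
(33/8)T₀ + (-3/4)T₁ + (3/2)T₂ + (3/4)T₃ + (3/8)T₄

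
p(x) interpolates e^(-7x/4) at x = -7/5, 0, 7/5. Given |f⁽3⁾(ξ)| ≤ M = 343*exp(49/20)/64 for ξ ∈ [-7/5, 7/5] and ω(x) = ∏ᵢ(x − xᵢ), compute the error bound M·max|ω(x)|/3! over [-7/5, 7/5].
117649*sqrt(3)*exp(49/20)/216000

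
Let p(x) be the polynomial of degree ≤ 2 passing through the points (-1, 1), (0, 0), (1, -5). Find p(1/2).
-2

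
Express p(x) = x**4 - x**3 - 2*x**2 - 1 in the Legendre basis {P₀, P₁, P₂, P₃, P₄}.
(-22/15)P₀ + (-3/5)P₁ + (-16/21)P₂ + (-2/5)P₃ + (8/35)P₄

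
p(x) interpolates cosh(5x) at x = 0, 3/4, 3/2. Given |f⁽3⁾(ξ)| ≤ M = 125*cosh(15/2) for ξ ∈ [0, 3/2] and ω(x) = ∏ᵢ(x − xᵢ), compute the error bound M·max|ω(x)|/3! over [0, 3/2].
125*sqrt(3)*cosh(15/2)/64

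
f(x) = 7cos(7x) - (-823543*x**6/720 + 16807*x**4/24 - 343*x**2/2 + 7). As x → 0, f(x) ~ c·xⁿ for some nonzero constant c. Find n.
8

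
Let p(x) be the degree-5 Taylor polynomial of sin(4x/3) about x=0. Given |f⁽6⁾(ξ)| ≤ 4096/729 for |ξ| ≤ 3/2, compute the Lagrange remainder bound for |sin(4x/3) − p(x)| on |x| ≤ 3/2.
4/45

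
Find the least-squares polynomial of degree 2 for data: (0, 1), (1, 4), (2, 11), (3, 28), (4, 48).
38/35 + (-27/35)x + (22/7)x²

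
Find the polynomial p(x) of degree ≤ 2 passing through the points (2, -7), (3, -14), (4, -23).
-x**2 - 2*x + 1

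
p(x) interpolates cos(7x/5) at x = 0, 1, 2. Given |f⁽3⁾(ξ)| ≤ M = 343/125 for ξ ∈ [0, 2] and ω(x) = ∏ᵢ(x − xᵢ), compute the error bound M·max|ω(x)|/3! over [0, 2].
343*sqrt(3)/3375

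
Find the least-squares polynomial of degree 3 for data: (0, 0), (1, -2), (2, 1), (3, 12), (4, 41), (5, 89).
1/126 + (-1669/756)x + (-157/252)x² + (25/27)x³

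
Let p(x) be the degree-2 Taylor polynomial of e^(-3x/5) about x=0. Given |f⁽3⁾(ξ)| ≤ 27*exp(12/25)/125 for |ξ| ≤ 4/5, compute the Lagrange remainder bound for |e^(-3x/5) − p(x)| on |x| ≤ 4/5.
288*exp(12/25)/15625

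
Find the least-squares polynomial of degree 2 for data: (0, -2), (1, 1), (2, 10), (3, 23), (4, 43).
-69/35 + (12/35)x + (19/7)x²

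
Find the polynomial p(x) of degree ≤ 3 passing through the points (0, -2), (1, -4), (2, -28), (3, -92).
-3*x**3 - 2*x**2 + 3*x - 2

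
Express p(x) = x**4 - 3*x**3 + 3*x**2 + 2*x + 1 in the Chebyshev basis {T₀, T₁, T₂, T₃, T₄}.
(23/8)T₀ + (-1/4)T₁ + (2)T₂ + (-3/4)T₃ + (1/8)T₄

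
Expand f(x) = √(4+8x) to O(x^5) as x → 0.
2 + 2*x - x**2 + x**3 - 5*x**4/4 + O(x**5)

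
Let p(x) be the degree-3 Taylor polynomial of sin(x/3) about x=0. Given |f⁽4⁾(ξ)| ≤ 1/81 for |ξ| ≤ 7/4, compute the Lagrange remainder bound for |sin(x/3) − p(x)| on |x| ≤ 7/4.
2401/497664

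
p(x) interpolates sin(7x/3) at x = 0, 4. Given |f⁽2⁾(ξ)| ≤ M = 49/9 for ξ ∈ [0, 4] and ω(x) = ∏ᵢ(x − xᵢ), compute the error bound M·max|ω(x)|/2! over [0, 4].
98/9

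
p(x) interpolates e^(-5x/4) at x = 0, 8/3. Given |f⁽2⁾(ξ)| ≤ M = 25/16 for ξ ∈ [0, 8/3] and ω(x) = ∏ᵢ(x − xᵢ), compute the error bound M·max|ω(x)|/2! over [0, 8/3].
25/18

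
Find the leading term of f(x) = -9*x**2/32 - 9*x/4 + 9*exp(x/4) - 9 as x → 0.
3*x**3/128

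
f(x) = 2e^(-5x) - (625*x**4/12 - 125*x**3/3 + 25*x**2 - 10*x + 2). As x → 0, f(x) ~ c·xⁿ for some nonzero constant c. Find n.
5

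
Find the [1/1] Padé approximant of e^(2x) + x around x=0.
(7*x/3 + 1)/(1 - 2*x/3)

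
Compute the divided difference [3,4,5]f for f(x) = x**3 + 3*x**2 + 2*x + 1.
15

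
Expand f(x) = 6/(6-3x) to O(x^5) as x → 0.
1 + x/2 + x**2/4 + x**3/8 + x**4/16 + O(x**5)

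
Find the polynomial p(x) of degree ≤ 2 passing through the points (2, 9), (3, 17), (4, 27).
x**2 + 3*x - 1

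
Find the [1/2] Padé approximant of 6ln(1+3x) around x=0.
18*x/(-3*x**2/4 + 3*x/2 + 1)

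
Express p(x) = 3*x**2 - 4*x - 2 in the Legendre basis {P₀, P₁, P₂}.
-P₀ + (-4)P₁ + (2)P₂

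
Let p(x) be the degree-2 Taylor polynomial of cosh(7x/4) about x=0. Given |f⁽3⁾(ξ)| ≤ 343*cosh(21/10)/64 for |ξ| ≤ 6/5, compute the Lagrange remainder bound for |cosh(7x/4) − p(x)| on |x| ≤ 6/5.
3087*cosh(21/10)/2000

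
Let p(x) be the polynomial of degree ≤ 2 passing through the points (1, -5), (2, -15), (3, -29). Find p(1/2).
-3/2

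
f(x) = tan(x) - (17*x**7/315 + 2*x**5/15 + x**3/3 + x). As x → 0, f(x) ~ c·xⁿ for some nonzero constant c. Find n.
9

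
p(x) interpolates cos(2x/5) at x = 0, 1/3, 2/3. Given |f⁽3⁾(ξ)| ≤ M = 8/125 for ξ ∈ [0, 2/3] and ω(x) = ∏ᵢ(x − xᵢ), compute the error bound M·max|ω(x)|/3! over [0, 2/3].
8*sqrt(3)/91125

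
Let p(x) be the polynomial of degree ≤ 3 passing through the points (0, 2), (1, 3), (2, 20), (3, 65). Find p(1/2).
5/4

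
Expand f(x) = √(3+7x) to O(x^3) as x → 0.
sqrt(3) + 7*sqrt(3)*x/6 - 49*sqrt(3)*x**2/72 + O(x**3)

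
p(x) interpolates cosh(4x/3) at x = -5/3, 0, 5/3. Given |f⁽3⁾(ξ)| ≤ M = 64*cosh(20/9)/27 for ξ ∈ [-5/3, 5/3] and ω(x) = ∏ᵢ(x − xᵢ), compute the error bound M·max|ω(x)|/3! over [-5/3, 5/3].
8000*sqrt(3)*cosh(20/9)/19683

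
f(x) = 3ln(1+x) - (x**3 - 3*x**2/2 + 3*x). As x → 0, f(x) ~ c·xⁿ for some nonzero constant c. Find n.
4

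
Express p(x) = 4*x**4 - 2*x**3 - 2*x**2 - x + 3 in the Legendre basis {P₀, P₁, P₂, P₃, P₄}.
(47/15)P₀ + (-11/5)P₁ + (20/21)P₂ + (-4/5)P₃ + (32/35)P₄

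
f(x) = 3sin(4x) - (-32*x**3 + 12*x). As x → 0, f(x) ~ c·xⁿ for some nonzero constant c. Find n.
5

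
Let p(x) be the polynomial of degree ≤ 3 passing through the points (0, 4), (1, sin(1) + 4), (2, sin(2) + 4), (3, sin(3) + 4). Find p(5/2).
-5*sin(1)/16 + 5*sin(3)/16 + 15*sin(2)/16 + 4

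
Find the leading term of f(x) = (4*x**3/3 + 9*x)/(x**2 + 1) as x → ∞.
4*x/3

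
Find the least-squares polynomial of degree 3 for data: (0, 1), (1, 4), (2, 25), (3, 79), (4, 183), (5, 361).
44/63 + (479/189)x + (-361/252)x² + (331/108)x³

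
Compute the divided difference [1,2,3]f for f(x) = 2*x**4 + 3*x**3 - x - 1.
68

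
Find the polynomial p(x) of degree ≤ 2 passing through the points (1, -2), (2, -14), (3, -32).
-3*x**2 - 3*x + 4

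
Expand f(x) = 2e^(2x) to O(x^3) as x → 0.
2 + 4*x + 4*x**2 + O(x**3)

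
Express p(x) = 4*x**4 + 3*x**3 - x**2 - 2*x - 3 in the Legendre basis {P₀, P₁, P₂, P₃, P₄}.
(-38/15)P₀ + (-1/5)P₁ + (34/21)P₂ + (6/5)P₃ + (32/35)P₄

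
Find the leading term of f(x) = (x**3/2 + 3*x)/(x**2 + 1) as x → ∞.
x/2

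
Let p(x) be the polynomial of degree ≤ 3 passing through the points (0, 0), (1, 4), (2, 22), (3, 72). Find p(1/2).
11/8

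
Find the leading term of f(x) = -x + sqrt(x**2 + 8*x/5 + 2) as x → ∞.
4/5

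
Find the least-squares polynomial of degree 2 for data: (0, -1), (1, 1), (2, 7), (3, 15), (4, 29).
-31/35 + (-1/35)x + (13/7)x²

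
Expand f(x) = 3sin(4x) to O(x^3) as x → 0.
12*x + O(x**3)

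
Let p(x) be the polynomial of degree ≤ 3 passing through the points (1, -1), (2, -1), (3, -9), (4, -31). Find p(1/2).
-17/8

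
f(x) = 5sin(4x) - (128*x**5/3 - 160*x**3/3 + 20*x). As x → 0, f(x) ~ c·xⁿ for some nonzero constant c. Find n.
7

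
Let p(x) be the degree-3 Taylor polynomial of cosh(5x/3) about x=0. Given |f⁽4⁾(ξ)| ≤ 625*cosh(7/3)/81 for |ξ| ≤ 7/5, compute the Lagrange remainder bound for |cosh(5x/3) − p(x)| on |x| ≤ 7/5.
2401*cosh(7/3)/1944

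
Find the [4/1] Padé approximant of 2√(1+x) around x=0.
(3*x**4/320 - x**3/20 + 9*x**2/20 + 12*x/5 + 2)/(7*x/10 + 1)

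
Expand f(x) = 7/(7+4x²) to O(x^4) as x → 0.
1 - 4*x**2/7 + O(x**4)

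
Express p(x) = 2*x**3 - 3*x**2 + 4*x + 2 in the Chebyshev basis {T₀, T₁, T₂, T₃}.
(1/2)T₀ + (11/2)T₁ + (-3/2)T₂ + (1/2)T₃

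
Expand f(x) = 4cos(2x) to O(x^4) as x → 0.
4 - 8*x**2 + O(x**4)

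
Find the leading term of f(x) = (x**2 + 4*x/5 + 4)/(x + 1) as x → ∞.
x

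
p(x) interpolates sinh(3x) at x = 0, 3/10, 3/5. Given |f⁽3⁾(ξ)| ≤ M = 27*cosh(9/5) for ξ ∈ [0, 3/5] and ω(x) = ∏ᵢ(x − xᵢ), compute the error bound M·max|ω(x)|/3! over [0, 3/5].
27*sqrt(3)*cosh(9/5)/1000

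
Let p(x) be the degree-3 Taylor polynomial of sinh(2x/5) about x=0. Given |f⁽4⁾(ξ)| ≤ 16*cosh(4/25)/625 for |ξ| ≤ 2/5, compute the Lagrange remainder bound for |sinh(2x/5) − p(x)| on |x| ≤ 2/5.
32*cosh(4/25)/1171875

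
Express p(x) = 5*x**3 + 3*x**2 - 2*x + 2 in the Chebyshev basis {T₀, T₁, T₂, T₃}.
(7/2)T₀ + (7/4)T₁ + (3/2)T₂ + (5/4)T₃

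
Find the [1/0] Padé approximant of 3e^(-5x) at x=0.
3 - 15*x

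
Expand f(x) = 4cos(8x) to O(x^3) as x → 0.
4 - 128*x**2 + O(x**3)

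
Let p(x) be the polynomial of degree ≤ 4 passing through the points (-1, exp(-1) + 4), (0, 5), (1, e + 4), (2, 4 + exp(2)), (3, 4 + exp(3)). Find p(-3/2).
(315 + e*(-180*exp(2) + 92 + 35*exp(3) + 378*e))*exp(-1)/128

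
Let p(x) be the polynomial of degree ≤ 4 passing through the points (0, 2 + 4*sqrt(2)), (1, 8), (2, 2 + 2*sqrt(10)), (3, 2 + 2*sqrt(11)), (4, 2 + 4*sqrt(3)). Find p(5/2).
-5*sqrt(3)/32 + 3*sqrt(2)/32 + 17/16 + 15*sqrt(11)/16 + 45*sqrt(10)/32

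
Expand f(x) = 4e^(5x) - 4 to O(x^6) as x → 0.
20*x + 50*x**2 + 250*x**3/3 + 625*x**4/6 + 625*x**5/6 + O(x**6)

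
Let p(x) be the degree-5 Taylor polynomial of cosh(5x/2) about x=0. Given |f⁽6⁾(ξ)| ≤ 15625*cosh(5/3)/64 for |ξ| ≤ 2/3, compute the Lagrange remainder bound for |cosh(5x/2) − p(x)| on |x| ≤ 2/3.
3125*cosh(5/3)/104976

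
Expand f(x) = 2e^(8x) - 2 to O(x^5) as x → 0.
16*x + 64*x**2 + 512*x**3/3 + 1024*x**4/3 + O(x**5)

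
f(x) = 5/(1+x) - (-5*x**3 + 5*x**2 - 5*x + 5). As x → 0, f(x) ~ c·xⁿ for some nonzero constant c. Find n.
4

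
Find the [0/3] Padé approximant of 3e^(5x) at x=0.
3/(-125*x**3/6 + 25*x**2/2 - 5*x + 1)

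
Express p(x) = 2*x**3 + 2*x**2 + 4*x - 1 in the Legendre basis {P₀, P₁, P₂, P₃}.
(-1/3)P₀ + (26/5)P₁ + (4/3)P₂ + (4/5)P₃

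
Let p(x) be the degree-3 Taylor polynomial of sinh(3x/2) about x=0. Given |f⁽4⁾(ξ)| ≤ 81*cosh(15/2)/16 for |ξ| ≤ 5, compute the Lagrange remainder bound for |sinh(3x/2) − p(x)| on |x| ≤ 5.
16875*cosh(15/2)/128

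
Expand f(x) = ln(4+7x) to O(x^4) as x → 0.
log(4) + 7*x/4 - 49*x**2/32 + 343*x**3/192 + O(x**4)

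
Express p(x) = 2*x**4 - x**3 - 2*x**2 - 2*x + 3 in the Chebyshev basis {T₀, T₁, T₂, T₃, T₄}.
(11/4)T₀ + (-11/4)T₁ + (-1/4)T₃ + (1/4)T₄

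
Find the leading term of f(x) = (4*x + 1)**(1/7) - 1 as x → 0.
4*x/7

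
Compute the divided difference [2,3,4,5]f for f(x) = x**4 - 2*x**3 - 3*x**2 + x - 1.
12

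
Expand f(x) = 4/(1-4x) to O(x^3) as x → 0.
4 + 16*x + 64*x**2 + O(x**3)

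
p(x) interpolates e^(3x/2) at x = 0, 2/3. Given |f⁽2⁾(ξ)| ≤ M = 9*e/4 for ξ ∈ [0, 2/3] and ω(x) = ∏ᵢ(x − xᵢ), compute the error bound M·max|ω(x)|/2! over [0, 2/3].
e/8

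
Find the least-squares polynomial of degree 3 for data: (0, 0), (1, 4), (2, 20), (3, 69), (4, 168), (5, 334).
10/63 + (484/189)x + (-283/126)x² + (163/54)x³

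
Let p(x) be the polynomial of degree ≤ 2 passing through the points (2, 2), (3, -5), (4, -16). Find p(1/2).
5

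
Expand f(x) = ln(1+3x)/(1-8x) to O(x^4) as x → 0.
3*x + 39*x**2/2 + 165*x**3 + O(x**4)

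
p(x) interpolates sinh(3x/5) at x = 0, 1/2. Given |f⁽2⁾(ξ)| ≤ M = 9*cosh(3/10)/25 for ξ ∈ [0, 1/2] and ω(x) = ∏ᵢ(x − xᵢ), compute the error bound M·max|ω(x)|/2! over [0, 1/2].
9*cosh(3/10)/800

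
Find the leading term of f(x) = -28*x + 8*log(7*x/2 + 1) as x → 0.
-49*x**2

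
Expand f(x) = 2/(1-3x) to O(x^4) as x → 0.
2 + 6*x + 18*x**2 + 54*x**3 + O(x**4)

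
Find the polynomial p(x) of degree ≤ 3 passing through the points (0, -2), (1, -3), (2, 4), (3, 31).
2*x**3 - 2*x**2 - x - 2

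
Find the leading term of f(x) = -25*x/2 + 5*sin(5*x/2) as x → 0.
-625*x**3/48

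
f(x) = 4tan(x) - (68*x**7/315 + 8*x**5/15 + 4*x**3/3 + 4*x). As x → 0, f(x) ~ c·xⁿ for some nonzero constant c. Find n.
9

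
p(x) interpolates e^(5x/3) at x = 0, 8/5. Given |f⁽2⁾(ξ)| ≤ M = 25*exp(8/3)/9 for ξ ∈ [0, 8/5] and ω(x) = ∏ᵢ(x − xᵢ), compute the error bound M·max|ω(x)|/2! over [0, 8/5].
8*exp(8/3)/9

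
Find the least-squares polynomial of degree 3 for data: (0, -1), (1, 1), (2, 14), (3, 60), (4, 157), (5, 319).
-5/7 + (1/14)x + (-31/14)x² + (3)x³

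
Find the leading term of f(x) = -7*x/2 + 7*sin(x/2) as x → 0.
-7*x**3/48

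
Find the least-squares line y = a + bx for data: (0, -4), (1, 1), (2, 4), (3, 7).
a = -17/5, b = 18/5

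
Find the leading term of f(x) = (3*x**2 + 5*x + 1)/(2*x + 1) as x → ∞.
3*x/2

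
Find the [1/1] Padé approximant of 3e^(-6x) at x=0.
(3 - 9*x)/(3*x + 1)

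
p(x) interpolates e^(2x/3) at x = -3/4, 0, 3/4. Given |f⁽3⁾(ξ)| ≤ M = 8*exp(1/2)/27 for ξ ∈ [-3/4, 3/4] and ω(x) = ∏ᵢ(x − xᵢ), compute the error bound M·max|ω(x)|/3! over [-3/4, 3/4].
sqrt(3)*exp(1/2)/216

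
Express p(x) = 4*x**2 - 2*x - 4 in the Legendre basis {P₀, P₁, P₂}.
(-8/3)P₀ + (-2)P₁ + (8/3)P₂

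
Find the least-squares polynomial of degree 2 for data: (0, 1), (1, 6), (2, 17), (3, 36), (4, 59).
31/35 + (71/35)x + (22/7)x²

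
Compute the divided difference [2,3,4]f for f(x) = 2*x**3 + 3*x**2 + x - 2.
21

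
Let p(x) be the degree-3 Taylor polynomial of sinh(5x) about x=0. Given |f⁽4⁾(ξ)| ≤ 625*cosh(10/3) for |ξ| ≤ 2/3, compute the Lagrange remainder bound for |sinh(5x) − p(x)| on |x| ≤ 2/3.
1250*cosh(10/3)/243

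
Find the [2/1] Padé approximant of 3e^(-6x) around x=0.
(18*x**2 - 12*x + 3)/(2*x + 1)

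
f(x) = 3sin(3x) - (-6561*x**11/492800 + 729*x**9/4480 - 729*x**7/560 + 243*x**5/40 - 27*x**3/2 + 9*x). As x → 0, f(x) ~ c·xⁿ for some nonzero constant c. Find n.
13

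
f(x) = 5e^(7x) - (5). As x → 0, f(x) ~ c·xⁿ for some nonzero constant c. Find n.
1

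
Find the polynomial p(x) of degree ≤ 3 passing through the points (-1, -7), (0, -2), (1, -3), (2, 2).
2*x**3 - 3*x**2 - 2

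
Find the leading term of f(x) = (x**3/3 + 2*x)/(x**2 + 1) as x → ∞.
x/3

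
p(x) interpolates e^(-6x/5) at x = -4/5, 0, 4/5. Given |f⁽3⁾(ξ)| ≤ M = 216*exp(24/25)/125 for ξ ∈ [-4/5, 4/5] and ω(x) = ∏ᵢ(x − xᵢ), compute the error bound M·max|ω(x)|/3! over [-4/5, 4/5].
512*sqrt(3)*exp(24/25)/15625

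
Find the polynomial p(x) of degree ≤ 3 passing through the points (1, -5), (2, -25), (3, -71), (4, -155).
-2*x**3 - x**2 - 3*x + 1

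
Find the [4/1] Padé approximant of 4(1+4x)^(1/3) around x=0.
(1024*x**4/243 - 2048*x**3/405 + 128*x**2/15 + 256*x/15 + 4)/(44*x/15 + 1)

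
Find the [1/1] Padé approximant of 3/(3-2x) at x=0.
1/(1 - 2*x/3)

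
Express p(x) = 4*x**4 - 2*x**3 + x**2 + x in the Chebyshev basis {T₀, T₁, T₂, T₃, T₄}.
(2)T₀ + (-1/2)T₁ + (5/2)T₂ + (-1/2)T₃ + (1/2)T₄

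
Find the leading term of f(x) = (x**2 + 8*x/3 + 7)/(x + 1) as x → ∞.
x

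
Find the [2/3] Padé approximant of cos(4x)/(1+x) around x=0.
(1 - 20*x**2/3)/(4*x**3/3 + 4*x**2/3 + x + 1)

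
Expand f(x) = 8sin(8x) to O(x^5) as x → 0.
64*x - 2048*x**3/3 + O(x**5)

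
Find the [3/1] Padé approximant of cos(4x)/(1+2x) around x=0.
(16*x**3/3 - 16*x**2/3 - 4*x/3 + 1)/(2*x/3 + 1)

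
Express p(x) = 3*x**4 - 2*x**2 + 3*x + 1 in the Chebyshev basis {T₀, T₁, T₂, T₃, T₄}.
(9/8)T₀ + (3)T₁ + (1/2)T₂ + (3/8)T₄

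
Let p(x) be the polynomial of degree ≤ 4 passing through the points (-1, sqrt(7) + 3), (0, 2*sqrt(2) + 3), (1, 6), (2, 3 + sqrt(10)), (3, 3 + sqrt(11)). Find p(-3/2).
-105*sqrt(2)/16 - 45*sqrt(10)/32 + 35*sqrt(11)/128 + 315*sqrt(7)/128 + 759/64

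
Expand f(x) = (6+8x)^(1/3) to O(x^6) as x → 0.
6**(1/3) + 4*6**(1/3)*x/9 - 16*6**(1/3)*x**2/81 + 320*6**(1/3)*x**3/2187 - 2560*6**(1/3)*x**4/19683 + 22528*6**(1/3)*x**5/177147 + O(x**6)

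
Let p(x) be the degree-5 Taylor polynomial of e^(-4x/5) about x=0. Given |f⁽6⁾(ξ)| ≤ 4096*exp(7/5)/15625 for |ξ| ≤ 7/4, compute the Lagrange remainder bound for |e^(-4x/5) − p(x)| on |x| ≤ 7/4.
117649*exp(7/5)/11250000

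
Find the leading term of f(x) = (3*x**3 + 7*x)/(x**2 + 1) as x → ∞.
3*x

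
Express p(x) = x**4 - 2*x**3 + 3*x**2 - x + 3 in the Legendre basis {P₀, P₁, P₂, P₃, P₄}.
(21/5)P₀ + (-11/5)P₁ + (18/7)P₂ + (-4/5)P₃ + (8/35)P₄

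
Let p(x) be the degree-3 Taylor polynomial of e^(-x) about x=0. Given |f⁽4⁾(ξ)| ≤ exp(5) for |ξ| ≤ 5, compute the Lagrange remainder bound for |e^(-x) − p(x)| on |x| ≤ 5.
625*exp(5)/24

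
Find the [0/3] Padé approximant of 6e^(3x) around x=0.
6/(-9*x**3/2 + 9*x**2/2 - 3*x + 1)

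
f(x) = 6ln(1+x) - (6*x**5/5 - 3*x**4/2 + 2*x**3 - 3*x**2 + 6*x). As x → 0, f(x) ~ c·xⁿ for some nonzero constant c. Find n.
6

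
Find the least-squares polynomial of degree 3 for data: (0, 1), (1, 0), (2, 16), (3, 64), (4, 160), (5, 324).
5/6 + (-647/252)x + (-25/42)x² + (101/36)x³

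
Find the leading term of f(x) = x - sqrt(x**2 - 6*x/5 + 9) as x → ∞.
3/5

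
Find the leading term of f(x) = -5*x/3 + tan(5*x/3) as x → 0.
125*x**3/81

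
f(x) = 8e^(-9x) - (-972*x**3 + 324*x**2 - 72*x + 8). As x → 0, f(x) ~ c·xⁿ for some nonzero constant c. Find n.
4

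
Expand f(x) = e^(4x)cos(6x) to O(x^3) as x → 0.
1 + 4*x - 10*x**2 + O(x**3)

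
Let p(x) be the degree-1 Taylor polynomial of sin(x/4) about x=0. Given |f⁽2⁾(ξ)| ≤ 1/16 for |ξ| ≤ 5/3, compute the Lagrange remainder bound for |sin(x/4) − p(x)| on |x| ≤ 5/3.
25/288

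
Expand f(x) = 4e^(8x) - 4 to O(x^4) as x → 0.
32*x + 128*x**2 + 1024*x**3/3 + O(x**4)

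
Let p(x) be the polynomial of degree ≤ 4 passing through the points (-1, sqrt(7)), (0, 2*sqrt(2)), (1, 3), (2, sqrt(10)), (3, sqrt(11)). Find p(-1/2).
-105/64 - 5*sqrt(11)/128 + 7*sqrt(10)/32 + 35*sqrt(7)/128 + 35*sqrt(2)/16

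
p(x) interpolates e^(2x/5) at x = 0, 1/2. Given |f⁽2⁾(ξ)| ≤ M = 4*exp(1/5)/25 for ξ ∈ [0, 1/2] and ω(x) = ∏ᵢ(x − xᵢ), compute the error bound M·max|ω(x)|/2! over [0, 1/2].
exp(1/5)/200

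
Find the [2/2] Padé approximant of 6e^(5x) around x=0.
(25*x**2/2 + 15*x + 6)/(25*x**2/12 - 5*x/2 + 1)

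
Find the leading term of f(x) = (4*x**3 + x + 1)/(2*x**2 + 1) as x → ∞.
2*x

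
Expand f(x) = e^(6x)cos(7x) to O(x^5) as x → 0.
1 + 6*x - 13*x**2/2 - 111*x**3 - 6887*x**4/24 + O(x**5)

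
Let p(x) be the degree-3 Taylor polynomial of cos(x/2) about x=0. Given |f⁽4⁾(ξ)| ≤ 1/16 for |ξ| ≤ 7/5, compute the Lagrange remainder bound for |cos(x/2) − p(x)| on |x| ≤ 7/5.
2401/240000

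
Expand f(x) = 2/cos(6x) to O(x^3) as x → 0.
2 + 36*x**2 + O(x**3)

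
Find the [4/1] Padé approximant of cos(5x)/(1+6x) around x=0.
(625*x**4/24 - 25*x**2/2 + 1)/(6*x + 1)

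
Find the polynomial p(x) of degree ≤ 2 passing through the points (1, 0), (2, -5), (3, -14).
-2*x**2 + x + 1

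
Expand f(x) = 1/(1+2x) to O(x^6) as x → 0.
1 - 2*x + 4*x**2 - 8*x**3 + 16*x**4 - 32*x**5 + O(x**6)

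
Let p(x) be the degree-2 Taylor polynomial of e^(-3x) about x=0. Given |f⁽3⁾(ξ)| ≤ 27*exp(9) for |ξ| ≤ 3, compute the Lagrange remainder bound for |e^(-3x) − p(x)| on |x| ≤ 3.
243*exp(9)/2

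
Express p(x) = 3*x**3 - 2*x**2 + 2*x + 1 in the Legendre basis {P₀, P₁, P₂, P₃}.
(1/3)P₀ + (19/5)P₁ + (-4/3)P₂ + (6/5)P₃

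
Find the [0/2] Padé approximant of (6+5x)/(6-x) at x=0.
1/(5*x**2/6 - x + 1)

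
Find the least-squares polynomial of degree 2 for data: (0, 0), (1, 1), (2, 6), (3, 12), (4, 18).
-3/7 + (109/70)x + (11/14)x²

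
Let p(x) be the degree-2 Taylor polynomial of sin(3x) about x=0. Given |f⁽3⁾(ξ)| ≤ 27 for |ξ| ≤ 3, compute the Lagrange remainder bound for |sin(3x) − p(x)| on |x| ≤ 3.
243/2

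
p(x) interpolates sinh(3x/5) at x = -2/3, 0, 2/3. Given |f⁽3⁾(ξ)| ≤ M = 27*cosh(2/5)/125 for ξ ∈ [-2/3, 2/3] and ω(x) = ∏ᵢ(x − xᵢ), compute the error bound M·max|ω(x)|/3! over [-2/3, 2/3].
8*sqrt(3)*cosh(2/5)/3375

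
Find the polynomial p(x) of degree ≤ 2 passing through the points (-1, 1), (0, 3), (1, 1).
3 - 2*x**2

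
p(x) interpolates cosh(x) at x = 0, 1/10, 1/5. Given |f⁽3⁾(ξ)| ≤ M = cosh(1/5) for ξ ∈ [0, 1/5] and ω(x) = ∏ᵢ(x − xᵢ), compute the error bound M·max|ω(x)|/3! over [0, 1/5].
sqrt(3)*cosh(1/5)/27000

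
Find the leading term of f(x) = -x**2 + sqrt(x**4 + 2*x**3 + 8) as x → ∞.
x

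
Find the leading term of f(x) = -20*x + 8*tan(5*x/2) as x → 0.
125*x**3/3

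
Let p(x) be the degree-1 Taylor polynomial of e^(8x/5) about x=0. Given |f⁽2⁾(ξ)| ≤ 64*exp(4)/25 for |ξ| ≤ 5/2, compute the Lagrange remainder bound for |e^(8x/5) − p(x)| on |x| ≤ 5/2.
8*exp(4)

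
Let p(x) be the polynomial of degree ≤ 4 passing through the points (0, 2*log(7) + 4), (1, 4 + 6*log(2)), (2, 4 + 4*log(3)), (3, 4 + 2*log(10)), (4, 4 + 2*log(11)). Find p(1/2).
4 + log(128*11**(59/64)*3**(13/16)*5**(7/16)*7**(35/64)/297)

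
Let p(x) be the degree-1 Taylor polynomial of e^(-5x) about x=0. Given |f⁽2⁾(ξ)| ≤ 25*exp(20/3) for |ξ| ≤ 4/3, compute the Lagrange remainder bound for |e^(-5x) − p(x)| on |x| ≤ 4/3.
200*exp(20/3)/9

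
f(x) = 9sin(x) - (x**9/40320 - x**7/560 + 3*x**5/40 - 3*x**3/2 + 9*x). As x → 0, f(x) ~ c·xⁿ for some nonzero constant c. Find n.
11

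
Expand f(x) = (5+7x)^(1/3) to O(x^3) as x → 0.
5**(1/3) + 7*5**(1/3)*x/15 - 49*5**(1/3)*x**2/225 + O(x**3)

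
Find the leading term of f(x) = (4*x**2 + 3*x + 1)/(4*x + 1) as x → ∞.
x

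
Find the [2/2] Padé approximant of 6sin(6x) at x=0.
36*x/(6*x**2 + 1)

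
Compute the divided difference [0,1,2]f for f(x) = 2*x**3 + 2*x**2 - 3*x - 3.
8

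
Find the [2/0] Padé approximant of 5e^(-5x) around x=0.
125*x**2/2 - 25*x + 5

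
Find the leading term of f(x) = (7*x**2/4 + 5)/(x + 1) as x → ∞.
7*x/4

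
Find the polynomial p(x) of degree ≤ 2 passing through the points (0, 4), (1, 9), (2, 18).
2*x**2 + 3*x + 4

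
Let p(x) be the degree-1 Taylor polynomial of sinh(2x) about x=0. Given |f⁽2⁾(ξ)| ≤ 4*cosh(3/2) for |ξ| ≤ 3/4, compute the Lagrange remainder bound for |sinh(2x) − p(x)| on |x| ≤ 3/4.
9*cosh(3/2)/8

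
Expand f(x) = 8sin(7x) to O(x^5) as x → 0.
56*x - 1372*x**3/3 + O(x**5)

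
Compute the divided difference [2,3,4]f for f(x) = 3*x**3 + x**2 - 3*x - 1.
28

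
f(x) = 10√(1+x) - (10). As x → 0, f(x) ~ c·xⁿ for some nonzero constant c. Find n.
1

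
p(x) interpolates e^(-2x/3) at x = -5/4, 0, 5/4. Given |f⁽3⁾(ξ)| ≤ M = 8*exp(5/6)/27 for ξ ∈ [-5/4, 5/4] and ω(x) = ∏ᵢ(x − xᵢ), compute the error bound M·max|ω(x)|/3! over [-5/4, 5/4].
125*sqrt(3)*exp(5/6)/5832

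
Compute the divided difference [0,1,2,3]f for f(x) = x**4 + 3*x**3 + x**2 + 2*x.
9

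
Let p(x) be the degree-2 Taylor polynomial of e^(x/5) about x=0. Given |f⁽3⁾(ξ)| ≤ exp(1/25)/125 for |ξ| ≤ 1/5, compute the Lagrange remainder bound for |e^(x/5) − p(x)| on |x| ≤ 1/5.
exp(1/25)/93750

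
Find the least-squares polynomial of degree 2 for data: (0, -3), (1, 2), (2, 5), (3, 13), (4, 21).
-92/35 + (193/70)x + (11/14)x²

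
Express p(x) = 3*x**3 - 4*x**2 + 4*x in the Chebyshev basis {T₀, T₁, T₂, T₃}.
(-2)T₀ + (25/4)T₁ + (-2)T₂ + (3/4)T₃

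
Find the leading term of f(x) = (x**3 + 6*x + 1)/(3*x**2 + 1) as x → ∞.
x/3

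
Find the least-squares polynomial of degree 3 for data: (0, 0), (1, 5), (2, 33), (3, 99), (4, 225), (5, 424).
1/126 + (-157/756)x + (599/252)x² + (79/27)x³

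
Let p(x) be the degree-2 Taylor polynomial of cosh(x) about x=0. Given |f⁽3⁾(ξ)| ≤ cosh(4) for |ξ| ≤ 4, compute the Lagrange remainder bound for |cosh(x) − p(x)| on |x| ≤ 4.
32*cosh(4)/3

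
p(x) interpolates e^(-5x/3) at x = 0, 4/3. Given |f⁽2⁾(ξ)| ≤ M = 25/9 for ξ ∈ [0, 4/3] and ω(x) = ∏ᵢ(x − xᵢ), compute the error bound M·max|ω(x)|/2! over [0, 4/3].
50/81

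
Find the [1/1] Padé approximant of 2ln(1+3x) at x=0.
6*x/(3*x/2 + 1)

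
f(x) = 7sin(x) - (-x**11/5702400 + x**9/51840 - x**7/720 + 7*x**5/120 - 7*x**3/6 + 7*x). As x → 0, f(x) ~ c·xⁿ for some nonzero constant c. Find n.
13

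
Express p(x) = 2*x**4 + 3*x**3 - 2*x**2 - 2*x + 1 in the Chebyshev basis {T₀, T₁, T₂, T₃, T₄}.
(3/4)T₀ + (1/4)T₁ + (3/4)T₃ + (1/4)T₄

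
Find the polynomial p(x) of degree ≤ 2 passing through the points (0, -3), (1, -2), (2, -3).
-x**2 + 2*x - 3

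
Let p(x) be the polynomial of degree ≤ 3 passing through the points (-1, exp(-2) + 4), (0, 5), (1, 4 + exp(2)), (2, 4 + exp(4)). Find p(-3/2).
((-5*exp(4) + 29 + 21*exp(2))*exp(2) + 35)*exp(-2)/16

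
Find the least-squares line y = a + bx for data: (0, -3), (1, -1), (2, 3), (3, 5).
a = -16/5, b = 14/5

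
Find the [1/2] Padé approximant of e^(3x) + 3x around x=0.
(37*x/7 + 1)/(-3*x**2/14 - 5*x/7 + 1)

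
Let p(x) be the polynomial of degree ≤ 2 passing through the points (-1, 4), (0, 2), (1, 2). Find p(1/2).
7/4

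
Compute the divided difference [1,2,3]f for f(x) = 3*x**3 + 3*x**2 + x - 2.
21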